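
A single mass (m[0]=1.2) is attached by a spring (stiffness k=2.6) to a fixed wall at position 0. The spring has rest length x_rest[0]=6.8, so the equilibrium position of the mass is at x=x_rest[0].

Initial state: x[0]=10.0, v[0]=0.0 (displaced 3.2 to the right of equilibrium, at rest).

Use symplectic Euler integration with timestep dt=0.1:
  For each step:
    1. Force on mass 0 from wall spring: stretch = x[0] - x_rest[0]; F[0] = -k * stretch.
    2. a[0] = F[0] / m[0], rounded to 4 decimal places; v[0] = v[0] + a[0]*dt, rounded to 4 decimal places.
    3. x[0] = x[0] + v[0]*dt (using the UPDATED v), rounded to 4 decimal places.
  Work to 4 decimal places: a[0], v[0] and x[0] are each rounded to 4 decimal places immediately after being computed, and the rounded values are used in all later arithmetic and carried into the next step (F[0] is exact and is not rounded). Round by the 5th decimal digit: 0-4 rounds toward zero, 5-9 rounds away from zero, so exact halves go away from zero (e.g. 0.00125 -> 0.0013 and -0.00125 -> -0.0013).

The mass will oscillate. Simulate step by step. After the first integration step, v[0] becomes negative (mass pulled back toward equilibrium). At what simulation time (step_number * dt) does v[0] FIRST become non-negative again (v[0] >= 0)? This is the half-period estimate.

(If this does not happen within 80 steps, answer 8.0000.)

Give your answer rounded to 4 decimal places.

Answer: 2.2000

Derivation:
Step 0: x=[10.0000] v=[0.0000]
Step 1: x=[9.9307] v=[-0.6933]
Step 2: x=[9.7935] v=[-1.3716]
Step 3: x=[9.5915] v=[-2.0202]
Step 4: x=[9.3290] v=[-2.6250]
Step 5: x=[9.0117] v=[-3.1730]
Step 6: x=[8.6465] v=[-3.6522]
Step 7: x=[8.2413] v=[-4.0523]
Step 8: x=[7.8048] v=[-4.3646]
Step 9: x=[7.3466] v=[-4.5823]
Step 10: x=[6.8765] v=[-4.7007]
Step 11: x=[6.4048] v=[-4.7173]
Step 12: x=[5.9416] v=[-4.6317]
Step 13: x=[5.4970] v=[-4.4457]
Step 14: x=[5.0807] v=[-4.1634]
Step 15: x=[4.7016] v=[-3.7909]
Step 16: x=[4.3680] v=[-3.3363]
Step 17: x=[4.0871] v=[-2.8094]
Step 18: x=[3.8649] v=[-2.2216]
Step 19: x=[3.7063] v=[-1.5857]
Step 20: x=[3.6148] v=[-0.9154]
Step 21: x=[3.5923] v=[-0.2253]
Step 22: x=[3.6393] v=[0.4697]
First v>=0 after going negative at step 22, time=2.2000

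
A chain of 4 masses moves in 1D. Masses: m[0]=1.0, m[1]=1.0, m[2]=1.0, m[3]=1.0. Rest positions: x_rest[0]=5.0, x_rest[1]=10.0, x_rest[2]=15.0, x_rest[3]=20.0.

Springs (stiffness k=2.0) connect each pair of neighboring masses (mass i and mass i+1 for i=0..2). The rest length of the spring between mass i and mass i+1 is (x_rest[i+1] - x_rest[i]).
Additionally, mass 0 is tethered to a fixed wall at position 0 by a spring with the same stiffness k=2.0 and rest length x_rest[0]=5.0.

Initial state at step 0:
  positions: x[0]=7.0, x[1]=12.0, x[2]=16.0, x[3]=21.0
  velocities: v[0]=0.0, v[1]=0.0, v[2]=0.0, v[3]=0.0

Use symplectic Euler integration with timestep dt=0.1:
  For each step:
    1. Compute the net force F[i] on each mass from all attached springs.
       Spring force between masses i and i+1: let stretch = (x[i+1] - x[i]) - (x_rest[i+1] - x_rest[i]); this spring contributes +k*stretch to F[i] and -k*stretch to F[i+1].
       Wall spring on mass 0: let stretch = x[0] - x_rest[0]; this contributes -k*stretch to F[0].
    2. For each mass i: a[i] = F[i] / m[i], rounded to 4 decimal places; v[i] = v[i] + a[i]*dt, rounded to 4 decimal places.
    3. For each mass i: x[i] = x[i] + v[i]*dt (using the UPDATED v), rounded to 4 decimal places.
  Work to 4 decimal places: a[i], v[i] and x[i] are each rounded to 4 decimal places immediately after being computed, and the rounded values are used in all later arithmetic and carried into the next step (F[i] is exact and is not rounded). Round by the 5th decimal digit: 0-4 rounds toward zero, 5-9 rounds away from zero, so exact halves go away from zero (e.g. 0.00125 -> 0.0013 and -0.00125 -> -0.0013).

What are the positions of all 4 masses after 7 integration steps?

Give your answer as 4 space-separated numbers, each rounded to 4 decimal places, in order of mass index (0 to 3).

Step 0: x=[7.0000 12.0000 16.0000 21.0000] v=[0.0000 0.0000 0.0000 0.0000]
Step 1: x=[6.9600 11.9800 16.0200 21.0000] v=[-0.4000 -0.2000 0.2000 0.0000]
Step 2: x=[6.8812 11.9404 16.0588 21.0004] v=[-0.7880 -0.3960 0.3880 0.0040]
Step 3: x=[6.7660 11.8820 16.1141 21.0020] v=[-1.1524 -0.5842 0.5526 0.0157]
Step 4: x=[6.6178 11.8059 16.1825 21.0058] v=[-1.4824 -0.7610 0.6838 0.0381]
Step 5: x=[6.4410 11.7136 16.2598 21.0131] v=[-1.7683 -0.9233 0.7731 0.0734]
Step 6: x=[6.2408 11.6067 16.3413 21.0254] v=[-2.0020 -1.0686 0.8145 0.1227]
Step 7: x=[6.0231 11.4872 16.4217 21.0440] v=[-2.1770 -1.1949 0.8044 0.1859]

Answer: 6.0231 11.4872 16.4217 21.0440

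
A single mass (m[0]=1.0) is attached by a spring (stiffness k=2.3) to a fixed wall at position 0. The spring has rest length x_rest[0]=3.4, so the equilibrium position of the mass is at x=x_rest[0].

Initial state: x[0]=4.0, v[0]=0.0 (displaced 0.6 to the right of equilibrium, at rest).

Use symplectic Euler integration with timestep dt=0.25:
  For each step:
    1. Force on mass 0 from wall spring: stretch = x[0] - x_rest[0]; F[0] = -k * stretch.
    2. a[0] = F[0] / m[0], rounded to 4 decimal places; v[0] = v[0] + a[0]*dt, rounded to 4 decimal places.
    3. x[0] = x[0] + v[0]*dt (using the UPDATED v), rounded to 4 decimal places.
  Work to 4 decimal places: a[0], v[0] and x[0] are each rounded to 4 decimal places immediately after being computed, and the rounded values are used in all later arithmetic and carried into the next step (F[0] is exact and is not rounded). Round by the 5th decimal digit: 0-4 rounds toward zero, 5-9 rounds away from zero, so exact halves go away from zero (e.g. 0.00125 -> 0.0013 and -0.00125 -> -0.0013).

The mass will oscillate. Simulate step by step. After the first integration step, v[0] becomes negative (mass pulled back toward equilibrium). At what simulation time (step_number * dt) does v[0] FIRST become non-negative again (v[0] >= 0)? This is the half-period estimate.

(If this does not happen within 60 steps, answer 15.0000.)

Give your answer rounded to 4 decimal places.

Step 0: x=[4.0000] v=[0.0000]
Step 1: x=[3.9138] v=[-0.3450]
Step 2: x=[3.7537] v=[-0.6404]
Step 3: x=[3.5428] v=[-0.8438]
Step 4: x=[3.3113] v=[-0.9259]
Step 5: x=[3.0926] v=[-0.8749]
Step 6: x=[2.9181] v=[-0.6982]
Step 7: x=[2.8128] v=[-0.4211]
Step 8: x=[2.7919] v=[-0.0835]
Step 9: x=[2.8585] v=[0.2662]
First v>=0 after going negative at step 9, time=2.2500

Answer: 2.2500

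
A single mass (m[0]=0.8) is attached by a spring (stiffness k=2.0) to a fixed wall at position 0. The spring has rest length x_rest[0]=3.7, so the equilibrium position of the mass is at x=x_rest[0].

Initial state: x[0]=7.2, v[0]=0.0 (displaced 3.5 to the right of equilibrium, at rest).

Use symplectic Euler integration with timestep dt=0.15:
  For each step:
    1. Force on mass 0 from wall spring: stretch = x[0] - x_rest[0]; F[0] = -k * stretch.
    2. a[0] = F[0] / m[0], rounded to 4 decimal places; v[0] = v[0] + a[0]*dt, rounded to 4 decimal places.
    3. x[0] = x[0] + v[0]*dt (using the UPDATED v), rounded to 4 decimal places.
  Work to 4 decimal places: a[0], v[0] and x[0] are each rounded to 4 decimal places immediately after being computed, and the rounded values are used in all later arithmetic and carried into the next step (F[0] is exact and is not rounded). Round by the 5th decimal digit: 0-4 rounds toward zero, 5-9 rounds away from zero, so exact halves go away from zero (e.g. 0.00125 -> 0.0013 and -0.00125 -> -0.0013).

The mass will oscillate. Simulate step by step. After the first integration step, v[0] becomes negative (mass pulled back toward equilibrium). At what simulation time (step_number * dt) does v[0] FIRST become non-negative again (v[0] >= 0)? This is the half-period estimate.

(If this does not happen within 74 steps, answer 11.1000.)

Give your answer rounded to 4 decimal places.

Answer: 2.1000

Derivation:
Step 0: x=[7.2000] v=[0.0000]
Step 1: x=[7.0031] v=[-1.3125]
Step 2: x=[6.6204] v=[-2.5512]
Step 3: x=[6.0734] v=[-3.6464]
Step 4: x=[5.3929] v=[-4.5364]
Step 5: x=[4.6172] v=[-5.1712]
Step 6: x=[3.7899] v=[-5.5152]
Step 7: x=[2.9576] v=[-5.5489]
Step 8: x=[2.1670] v=[-5.2705]
Step 9: x=[1.4627] v=[-4.6956]
Step 10: x=[0.8842] v=[-3.8566]
Step 11: x=[0.4641] v=[-2.8007]
Step 12: x=[0.2260] v=[-1.5872]
Step 13: x=[0.1833] v=[-0.2845]
Step 14: x=[0.3384] v=[1.0343]
First v>=0 after going negative at step 14, time=2.1000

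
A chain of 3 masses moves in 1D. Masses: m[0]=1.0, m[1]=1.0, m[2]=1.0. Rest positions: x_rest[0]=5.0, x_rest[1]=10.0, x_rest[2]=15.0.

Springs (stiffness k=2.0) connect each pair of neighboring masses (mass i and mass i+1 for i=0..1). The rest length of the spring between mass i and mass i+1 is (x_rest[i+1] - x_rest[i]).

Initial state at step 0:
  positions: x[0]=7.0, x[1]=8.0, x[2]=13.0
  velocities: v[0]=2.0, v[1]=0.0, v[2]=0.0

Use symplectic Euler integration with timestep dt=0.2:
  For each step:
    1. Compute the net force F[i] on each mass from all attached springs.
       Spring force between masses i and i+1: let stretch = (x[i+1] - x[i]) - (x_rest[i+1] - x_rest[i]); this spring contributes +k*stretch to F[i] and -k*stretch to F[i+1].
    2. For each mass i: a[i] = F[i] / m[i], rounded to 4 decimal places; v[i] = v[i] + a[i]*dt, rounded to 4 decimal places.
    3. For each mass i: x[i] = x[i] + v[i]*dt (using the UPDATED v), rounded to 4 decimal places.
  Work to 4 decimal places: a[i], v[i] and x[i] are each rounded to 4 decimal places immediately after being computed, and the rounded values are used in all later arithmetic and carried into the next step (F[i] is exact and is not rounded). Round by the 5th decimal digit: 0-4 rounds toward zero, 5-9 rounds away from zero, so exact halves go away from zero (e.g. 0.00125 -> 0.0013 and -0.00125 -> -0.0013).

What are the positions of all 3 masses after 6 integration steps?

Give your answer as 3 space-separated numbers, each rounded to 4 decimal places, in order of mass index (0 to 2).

Step 0: x=[7.0000 8.0000 13.0000] v=[2.0000 0.0000 0.0000]
Step 1: x=[7.0800 8.3200 13.0000] v=[0.4000 1.6000 0.0000]
Step 2: x=[6.8592 8.9152 13.0256] v=[-1.1040 2.9760 0.1280]
Step 3: x=[6.4029 9.6748 13.1224] v=[-2.2816 3.7978 0.4838]
Step 4: x=[5.8083 10.4484 13.3434] v=[-2.9728 3.8681 1.1048]
Step 5: x=[5.1849 11.0824 13.7328] v=[-3.1168 3.1701 1.9468]
Step 6: x=[4.6333 11.4567 14.3101] v=[-2.7578 1.8713 2.8866]

Answer: 4.6333 11.4567 14.3101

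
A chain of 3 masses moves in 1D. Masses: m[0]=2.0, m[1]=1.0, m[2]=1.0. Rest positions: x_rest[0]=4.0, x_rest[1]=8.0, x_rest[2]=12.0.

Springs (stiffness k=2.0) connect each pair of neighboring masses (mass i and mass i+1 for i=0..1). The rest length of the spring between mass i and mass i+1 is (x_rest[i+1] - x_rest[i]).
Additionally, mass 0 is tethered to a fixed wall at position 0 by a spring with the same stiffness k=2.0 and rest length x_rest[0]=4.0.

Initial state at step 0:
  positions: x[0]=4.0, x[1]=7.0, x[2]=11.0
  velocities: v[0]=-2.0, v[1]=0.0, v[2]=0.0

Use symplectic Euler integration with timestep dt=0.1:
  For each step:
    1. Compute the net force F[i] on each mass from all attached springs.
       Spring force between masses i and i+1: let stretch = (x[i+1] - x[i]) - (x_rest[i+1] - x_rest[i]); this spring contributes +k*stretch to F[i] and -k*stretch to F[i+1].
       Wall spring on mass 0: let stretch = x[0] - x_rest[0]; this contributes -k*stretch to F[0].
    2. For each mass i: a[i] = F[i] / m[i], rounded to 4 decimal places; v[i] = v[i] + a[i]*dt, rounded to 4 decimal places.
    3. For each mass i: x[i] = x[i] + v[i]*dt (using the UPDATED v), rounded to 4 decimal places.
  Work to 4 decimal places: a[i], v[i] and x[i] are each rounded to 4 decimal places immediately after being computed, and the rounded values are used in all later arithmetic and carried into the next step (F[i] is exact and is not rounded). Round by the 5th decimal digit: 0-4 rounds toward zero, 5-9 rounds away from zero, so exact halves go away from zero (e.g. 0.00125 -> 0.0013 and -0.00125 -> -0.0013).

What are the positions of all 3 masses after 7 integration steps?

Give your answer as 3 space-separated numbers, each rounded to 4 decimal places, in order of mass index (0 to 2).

Answer: 2.5762 7.2500 11.0355

Derivation:
Step 0: x=[4.0000 7.0000 11.0000] v=[-2.0000 0.0000 0.0000]
Step 1: x=[3.7900 7.0200 11.0000] v=[-2.1000 0.2000 0.0000]
Step 2: x=[3.5744 7.0550 11.0004] v=[-2.1560 0.3500 0.0040]
Step 3: x=[3.3579 7.0993 11.0019] v=[-2.1654 0.4430 0.0149]
Step 4: x=[3.1452 7.1468 11.0053] v=[-2.1271 0.4752 0.0344]
Step 5: x=[2.9411 7.1915 11.0116] v=[-2.0415 0.4466 0.0627]
Step 6: x=[2.7500 7.2276 11.0215] v=[-1.9106 0.3605 0.0987]
Step 7: x=[2.5762 7.2500 11.0355] v=[-1.7378 0.2238 0.1399]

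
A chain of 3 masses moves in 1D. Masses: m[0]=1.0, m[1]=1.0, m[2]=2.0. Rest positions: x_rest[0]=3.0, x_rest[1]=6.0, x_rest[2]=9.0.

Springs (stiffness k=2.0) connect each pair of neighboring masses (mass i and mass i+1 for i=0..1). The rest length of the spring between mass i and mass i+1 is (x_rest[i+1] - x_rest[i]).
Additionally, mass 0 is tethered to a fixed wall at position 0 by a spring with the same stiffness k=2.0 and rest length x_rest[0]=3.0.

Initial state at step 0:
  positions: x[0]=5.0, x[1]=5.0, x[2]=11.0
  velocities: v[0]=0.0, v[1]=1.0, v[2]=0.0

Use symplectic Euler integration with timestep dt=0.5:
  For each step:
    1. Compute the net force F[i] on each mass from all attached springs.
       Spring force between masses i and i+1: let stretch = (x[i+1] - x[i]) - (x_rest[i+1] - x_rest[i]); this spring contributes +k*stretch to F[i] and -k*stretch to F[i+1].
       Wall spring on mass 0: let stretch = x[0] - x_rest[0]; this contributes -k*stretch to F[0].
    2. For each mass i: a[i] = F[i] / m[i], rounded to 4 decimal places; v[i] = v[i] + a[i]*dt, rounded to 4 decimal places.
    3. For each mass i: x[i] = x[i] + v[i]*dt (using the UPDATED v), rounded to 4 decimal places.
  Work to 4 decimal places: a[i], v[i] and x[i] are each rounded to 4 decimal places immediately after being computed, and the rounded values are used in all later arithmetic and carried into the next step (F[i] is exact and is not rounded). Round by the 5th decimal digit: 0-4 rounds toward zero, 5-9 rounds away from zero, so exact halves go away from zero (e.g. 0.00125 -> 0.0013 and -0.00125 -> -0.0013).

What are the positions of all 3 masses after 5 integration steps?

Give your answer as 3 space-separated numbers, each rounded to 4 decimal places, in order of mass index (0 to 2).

Answer: 4.0509 5.5333 10.0480

Derivation:
Step 0: x=[5.0000 5.0000 11.0000] v=[0.0000 1.0000 0.0000]
Step 1: x=[2.5000 8.5000 10.2500] v=[-5.0000 7.0000 -1.5000]
Step 2: x=[1.7500 9.8750 9.8125] v=[-1.5000 2.7500 -0.8750]
Step 3: x=[4.1875 7.1563 10.1407] v=[4.8750 -5.4375 0.6563]
Step 4: x=[6.0157 4.4454 10.4728] v=[3.6563 -5.4219 0.6641]
Step 5: x=[4.0509 5.5333 10.0480] v=[-3.9297 2.1758 -0.8496]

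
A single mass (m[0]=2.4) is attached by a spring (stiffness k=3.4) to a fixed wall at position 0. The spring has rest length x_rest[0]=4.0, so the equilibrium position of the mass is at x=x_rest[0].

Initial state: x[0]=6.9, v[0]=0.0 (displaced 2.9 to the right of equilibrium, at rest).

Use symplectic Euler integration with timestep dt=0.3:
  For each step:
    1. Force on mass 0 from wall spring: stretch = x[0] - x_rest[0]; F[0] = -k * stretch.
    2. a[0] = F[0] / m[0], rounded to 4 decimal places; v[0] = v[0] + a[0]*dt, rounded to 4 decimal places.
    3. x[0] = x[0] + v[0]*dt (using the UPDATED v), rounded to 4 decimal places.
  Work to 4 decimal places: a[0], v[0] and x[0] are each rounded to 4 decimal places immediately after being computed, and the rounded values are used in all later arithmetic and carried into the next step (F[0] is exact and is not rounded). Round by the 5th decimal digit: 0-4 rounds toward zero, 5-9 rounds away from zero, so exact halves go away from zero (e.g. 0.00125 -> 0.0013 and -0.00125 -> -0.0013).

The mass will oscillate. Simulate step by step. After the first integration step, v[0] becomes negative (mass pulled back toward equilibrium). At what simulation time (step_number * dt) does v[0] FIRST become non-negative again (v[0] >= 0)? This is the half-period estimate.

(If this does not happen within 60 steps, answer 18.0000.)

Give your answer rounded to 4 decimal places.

Answer: 2.7000

Derivation:
Step 0: x=[6.9000] v=[0.0000]
Step 1: x=[6.5303] v=[-1.2325]
Step 2: x=[5.8379] v=[-2.3079]
Step 3: x=[4.9112] v=[-3.0890]
Step 4: x=[3.8683] v=[-3.4763]
Step 5: x=[2.8422] v=[-3.4203]
Step 6: x=[1.9637] v=[-2.9282]
Step 7: x=[1.3449] v=[-2.0628]
Step 8: x=[1.0646] v=[-0.9344]
Step 9: x=[1.1586] v=[0.3132]
First v>=0 after going negative at step 9, time=2.7000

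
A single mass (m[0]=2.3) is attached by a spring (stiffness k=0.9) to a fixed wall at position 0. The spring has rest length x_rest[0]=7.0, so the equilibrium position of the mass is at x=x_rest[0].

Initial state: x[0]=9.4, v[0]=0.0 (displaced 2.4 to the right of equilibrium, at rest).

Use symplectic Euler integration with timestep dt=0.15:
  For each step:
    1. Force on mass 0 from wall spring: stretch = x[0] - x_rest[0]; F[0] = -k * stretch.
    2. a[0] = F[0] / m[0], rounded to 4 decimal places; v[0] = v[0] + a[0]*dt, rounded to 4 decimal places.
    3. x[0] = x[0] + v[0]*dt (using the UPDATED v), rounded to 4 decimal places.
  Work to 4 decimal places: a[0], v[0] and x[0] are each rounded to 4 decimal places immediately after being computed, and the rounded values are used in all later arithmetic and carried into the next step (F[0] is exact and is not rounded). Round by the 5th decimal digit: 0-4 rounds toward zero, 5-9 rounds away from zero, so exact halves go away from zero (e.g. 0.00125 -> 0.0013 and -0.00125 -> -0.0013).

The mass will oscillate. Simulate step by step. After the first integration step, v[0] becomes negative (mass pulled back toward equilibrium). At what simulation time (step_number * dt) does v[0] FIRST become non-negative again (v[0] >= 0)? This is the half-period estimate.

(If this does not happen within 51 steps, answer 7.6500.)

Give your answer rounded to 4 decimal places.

Answer: 5.1000

Derivation:
Step 0: x=[9.4000] v=[0.0000]
Step 1: x=[9.3789] v=[-0.1409]
Step 2: x=[9.3368] v=[-0.2805]
Step 3: x=[9.2741] v=[-0.4177]
Step 4: x=[9.1914] v=[-0.5512]
Step 5: x=[9.0894] v=[-0.6798]
Step 6: x=[8.9690] v=[-0.8024]
Step 7: x=[8.8313] v=[-0.9180]
Step 8: x=[8.6775] v=[-1.0255]
Step 9: x=[8.5089] v=[-1.1240]
Step 10: x=[8.3270] v=[-1.2126]
Step 11: x=[8.1334] v=[-1.2905]
Step 12: x=[7.9299] v=[-1.3570]
Step 13: x=[7.7182] v=[-1.4116]
Step 14: x=[7.5001] v=[-1.4538]
Step 15: x=[7.2776] v=[-1.4832]
Step 16: x=[7.0527] v=[-1.4995]
Step 17: x=[6.8273] v=[-1.5026]
Step 18: x=[6.6034] v=[-1.4925]
Step 19: x=[6.3830] v=[-1.4692]
Step 20: x=[6.1681] v=[-1.4330]
Step 21: x=[5.9605] v=[-1.3842]
Step 22: x=[5.7620] v=[-1.3232]
Step 23: x=[5.5744] v=[-1.2505]
Step 24: x=[5.3994] v=[-1.1668]
Step 25: x=[5.2385] v=[-1.0729]
Step 26: x=[5.0931] v=[-0.9695]
Step 27: x=[4.9645] v=[-0.8576]
Step 28: x=[4.8538] v=[-0.7381]
Step 29: x=[4.7620] v=[-0.6121]
Step 30: x=[4.6899] v=[-0.4807]
Step 31: x=[4.6381] v=[-0.3451]
Step 32: x=[4.6071] v=[-0.2065]
Step 33: x=[4.5972] v=[-0.0660]
Step 34: x=[4.6085] v=[0.0750]
First v>=0 after going negative at step 34, time=5.1000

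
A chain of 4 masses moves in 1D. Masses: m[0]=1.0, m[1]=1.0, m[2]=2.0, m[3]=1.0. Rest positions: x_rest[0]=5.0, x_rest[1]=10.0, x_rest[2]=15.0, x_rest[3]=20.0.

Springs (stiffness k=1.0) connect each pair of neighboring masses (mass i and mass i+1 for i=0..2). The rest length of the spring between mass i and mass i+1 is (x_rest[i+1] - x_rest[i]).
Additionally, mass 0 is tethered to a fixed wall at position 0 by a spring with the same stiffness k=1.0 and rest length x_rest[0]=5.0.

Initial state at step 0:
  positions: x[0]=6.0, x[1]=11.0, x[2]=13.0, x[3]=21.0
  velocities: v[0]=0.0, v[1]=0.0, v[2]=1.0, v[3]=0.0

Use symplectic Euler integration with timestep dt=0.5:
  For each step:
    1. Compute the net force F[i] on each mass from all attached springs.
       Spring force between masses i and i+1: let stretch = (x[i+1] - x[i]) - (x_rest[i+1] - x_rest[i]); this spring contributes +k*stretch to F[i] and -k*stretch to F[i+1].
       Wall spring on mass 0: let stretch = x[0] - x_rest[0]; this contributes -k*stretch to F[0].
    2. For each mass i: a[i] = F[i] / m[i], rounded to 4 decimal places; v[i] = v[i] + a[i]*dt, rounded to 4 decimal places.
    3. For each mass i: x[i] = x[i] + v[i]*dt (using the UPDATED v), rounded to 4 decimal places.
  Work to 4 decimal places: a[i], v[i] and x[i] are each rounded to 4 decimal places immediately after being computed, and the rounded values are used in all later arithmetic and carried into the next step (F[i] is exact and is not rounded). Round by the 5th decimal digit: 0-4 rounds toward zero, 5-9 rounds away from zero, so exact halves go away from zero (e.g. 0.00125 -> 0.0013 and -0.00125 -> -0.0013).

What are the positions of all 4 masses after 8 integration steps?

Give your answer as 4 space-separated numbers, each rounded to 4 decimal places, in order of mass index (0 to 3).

Answer: 7.0968 11.1776 15.0059 23.6925

Derivation:
Step 0: x=[6.0000 11.0000 13.0000 21.0000] v=[0.0000 0.0000 1.0000 0.0000]
Step 1: x=[5.7500 10.2500 14.2500 20.2500] v=[-0.5000 -1.5000 2.5000 -1.5000]
Step 2: x=[5.1875 9.3750 15.7500 19.2500] v=[-1.1250 -1.7500 3.0000 -2.0000]
Step 3: x=[4.3750 9.0469 16.8907 18.6250] v=[-1.6250 -0.6563 2.2813 -1.2500]
Step 4: x=[3.6367 9.5118 17.2677 18.8165] v=[-1.4766 0.9297 0.7539 0.3829]
Step 5: x=[3.4580 10.4469 16.8688 19.8708] v=[-0.3574 1.8701 -0.7979 2.1085]
Step 6: x=[4.1621 11.2402 16.0424 21.4246] v=[1.4081 1.5866 -1.6529 3.1075]
Step 7: x=[5.5952 11.4646 15.2885 22.8828] v=[2.8661 0.4487 -1.5079 2.9164]
Step 8: x=[7.0968 11.1776 15.0059 23.6925] v=[3.0032 -0.5741 -0.5653 1.6193]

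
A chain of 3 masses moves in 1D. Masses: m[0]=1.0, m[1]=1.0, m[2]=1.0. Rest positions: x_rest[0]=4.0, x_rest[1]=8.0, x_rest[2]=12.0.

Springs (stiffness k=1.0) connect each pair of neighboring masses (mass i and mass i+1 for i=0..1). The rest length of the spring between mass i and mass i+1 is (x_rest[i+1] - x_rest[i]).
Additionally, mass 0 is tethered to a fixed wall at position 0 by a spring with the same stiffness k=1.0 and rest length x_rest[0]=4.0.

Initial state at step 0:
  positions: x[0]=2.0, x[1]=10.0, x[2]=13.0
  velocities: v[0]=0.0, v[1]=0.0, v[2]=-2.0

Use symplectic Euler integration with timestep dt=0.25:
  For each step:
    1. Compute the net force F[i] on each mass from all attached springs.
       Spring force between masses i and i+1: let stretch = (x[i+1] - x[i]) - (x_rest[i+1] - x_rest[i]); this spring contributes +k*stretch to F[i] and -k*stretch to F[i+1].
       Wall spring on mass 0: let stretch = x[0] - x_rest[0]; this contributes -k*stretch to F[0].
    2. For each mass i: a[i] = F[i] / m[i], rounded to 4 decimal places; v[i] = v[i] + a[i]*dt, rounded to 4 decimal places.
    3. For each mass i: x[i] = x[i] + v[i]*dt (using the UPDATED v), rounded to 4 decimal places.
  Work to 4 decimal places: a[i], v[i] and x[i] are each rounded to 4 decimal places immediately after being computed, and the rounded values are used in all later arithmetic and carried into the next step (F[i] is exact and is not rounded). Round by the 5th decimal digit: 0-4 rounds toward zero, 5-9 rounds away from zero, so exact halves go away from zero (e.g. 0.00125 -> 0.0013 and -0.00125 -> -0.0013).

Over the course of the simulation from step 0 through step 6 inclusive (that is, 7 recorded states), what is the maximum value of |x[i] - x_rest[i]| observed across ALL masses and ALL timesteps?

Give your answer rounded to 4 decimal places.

Answer: 2.0798

Derivation:
Step 0: x=[2.0000 10.0000 13.0000] v=[0.0000 0.0000 -2.0000]
Step 1: x=[2.3750 9.6875 12.5625] v=[1.5000 -1.2500 -1.7500]
Step 2: x=[3.0586 9.0977 12.1953] v=[2.7344 -2.3594 -1.4688]
Step 3: x=[3.9285 8.3240 11.8845] v=[3.4795 -3.0948 -1.2432]
Step 4: x=[4.8276 7.4981 11.6012] v=[3.5963 -3.3036 -1.1333]
Step 5: x=[5.5919 6.7617 11.3114] v=[3.0570 -2.9455 -1.1591]
Step 6: x=[6.0798 6.2366 10.9873] v=[1.9515 -2.1005 -1.2965]
Max displacement = 2.0798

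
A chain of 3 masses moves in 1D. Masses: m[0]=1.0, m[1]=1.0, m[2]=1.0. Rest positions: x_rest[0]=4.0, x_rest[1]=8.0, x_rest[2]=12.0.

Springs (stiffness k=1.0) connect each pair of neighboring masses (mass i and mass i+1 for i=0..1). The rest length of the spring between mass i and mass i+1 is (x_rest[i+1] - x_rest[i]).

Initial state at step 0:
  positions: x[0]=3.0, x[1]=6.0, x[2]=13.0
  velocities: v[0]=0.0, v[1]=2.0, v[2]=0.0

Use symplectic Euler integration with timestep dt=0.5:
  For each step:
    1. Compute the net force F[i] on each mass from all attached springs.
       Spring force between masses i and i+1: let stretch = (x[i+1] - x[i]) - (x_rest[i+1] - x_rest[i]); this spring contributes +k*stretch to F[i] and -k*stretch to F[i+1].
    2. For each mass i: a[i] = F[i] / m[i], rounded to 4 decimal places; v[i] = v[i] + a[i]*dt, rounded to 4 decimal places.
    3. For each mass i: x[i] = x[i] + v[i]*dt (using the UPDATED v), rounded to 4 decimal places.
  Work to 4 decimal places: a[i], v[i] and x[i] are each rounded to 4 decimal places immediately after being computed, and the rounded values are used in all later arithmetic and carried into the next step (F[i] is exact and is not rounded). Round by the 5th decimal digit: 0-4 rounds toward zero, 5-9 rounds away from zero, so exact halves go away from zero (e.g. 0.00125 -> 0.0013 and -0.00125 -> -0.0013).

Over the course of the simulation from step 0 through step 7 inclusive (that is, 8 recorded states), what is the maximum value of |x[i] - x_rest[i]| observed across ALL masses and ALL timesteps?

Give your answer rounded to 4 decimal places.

Step 0: x=[3.0000 6.0000 13.0000] v=[0.0000 2.0000 0.0000]
Step 1: x=[2.7500 8.0000 12.2500] v=[-0.5000 4.0000 -1.5000]
Step 2: x=[2.8125 9.7500 11.4375] v=[0.1250 3.5000 -1.6250]
Step 3: x=[3.6094 10.1875 11.2031] v=[1.5938 0.8750 -0.4688]
Step 4: x=[5.0509 9.2344 11.7148] v=[2.8829 -1.9063 1.0234]
Step 5: x=[6.5383 7.8555 12.6064] v=[2.9747 -2.7579 1.7832]
Step 6: x=[7.3550 7.3350 13.3103] v=[1.6333 -1.0411 1.4078]
Step 7: x=[7.1667 8.3133 13.5204] v=[-0.3767 1.9566 0.4202]
Max displacement = 3.3550

Answer: 3.3550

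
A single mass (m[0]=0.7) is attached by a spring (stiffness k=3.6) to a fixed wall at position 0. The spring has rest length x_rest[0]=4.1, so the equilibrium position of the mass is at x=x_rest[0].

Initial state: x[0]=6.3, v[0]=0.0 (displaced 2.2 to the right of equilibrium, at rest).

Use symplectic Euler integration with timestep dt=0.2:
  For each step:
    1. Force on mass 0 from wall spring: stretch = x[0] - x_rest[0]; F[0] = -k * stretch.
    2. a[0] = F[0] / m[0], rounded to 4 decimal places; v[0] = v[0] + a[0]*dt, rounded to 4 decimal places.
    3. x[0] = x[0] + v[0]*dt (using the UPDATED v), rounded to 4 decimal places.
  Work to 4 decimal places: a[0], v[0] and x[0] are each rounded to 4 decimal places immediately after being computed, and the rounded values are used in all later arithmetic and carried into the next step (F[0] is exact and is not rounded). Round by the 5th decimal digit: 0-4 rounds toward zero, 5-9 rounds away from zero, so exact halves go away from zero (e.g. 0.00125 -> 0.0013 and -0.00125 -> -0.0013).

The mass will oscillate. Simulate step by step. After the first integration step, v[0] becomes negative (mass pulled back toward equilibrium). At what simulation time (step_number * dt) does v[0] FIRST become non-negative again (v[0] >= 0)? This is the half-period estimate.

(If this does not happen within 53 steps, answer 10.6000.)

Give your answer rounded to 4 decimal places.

Answer: 1.4000

Derivation:
Step 0: x=[6.3000] v=[0.0000]
Step 1: x=[5.8474] v=[-2.2629]
Step 2: x=[5.0354] v=[-4.0602]
Step 3: x=[4.0309] v=[-5.0223]
Step 4: x=[3.0407] v=[-4.9512]
Step 5: x=[2.2684] v=[-3.8616]
Step 6: x=[1.8729] v=[-1.9777]
Step 7: x=[1.9355] v=[0.3130]
First v>=0 after going negative at step 7, time=1.4000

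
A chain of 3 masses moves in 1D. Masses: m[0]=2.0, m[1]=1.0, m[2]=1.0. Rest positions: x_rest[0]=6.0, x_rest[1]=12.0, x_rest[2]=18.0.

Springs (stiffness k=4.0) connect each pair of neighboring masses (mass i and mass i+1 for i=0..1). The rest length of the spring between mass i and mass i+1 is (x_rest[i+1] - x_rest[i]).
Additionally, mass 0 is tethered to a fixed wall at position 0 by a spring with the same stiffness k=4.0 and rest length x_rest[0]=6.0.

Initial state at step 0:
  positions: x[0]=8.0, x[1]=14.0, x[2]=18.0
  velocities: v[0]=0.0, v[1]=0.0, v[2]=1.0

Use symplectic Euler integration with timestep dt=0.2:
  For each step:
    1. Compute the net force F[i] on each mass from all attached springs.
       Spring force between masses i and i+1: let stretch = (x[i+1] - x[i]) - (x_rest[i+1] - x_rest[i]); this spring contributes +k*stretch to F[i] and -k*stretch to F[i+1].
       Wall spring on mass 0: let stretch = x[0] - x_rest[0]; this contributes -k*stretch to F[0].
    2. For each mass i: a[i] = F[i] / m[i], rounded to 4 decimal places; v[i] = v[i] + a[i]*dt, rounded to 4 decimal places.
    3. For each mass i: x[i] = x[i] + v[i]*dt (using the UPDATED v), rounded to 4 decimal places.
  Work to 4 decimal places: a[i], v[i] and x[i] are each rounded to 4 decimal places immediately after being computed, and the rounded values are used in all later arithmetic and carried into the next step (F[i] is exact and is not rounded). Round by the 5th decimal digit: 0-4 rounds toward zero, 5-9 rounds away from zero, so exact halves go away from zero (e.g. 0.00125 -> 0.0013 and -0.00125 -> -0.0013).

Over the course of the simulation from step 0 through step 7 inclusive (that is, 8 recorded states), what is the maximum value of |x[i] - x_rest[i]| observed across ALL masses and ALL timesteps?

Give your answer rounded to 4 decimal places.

Answer: 2.6631

Derivation:
Step 0: x=[8.0000 14.0000 18.0000] v=[0.0000 0.0000 1.0000]
Step 1: x=[7.8400 13.6800 18.5200] v=[-0.8000 -1.6000 2.6000]
Step 2: x=[7.5200 13.2000 19.2256] v=[-1.6000 -2.4000 3.5280]
Step 3: x=[7.0528 12.7753 19.9271] v=[-2.3360 -2.1235 3.5075]
Step 4: x=[6.4792 12.5793 20.4443] v=[-2.8681 -0.9801 2.5861]
Step 5: x=[5.8753 12.6657 20.6631] v=[-3.0197 0.4318 1.0941]
Step 6: x=[5.3446 12.9452 20.5623] v=[-2.6537 1.3974 -0.5038]
Step 7: x=[4.9943 13.2273 20.2028] v=[-1.7513 1.4106 -1.7975]
Max displacement = 2.6631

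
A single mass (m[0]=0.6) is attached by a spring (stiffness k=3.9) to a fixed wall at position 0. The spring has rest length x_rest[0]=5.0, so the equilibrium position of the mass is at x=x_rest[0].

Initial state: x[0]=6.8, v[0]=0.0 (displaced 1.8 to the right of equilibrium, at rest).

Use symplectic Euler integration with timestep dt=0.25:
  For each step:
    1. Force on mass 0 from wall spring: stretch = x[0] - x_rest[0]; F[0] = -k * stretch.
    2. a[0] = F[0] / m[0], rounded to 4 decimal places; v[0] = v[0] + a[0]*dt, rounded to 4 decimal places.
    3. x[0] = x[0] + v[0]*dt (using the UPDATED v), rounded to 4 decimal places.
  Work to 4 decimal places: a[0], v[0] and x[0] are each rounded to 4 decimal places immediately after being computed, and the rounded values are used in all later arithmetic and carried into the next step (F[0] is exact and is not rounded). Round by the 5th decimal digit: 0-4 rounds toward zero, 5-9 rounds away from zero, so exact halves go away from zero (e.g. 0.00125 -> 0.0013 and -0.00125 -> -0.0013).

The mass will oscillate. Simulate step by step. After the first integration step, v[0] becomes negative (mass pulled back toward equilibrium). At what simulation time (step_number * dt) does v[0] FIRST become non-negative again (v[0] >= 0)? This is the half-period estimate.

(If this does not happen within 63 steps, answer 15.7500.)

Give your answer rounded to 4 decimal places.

Step 0: x=[6.8000] v=[0.0000]
Step 1: x=[6.0688] v=[-2.9250]
Step 2: x=[4.9034] v=[-4.6618]
Step 3: x=[3.7772] v=[-4.5048]
Step 4: x=[3.1478] v=[-2.5178]
Step 5: x=[3.2708] v=[0.4920]
First v>=0 after going negative at step 5, time=1.2500

Answer: 1.2500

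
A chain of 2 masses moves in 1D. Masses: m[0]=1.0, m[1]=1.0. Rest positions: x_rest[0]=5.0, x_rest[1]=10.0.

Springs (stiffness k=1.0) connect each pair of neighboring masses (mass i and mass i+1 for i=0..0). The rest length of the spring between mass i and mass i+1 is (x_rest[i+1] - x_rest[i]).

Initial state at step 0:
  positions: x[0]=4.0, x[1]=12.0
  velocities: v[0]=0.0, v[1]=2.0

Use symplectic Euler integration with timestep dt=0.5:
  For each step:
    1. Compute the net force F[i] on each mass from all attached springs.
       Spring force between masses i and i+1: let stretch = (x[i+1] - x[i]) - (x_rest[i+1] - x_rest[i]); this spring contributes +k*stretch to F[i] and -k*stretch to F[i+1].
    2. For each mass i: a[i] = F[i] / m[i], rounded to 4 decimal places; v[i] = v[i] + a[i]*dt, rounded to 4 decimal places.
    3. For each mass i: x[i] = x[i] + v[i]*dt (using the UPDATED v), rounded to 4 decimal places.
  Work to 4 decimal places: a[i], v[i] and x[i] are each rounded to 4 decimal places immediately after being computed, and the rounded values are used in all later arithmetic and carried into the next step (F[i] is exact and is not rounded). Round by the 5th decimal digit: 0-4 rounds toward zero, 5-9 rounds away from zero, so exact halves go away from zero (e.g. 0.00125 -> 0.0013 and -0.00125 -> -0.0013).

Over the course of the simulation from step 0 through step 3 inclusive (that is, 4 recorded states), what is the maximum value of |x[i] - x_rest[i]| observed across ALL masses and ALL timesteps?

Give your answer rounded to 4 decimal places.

Answer: 2.6875

Derivation:
Step 0: x=[4.0000 12.0000] v=[0.0000 2.0000]
Step 1: x=[4.7500 12.2500] v=[1.5000 0.5000]
Step 2: x=[6.1250 11.8750] v=[2.7500 -0.7500]
Step 3: x=[7.6875 11.3125] v=[3.1250 -1.1250]
Max displacement = 2.6875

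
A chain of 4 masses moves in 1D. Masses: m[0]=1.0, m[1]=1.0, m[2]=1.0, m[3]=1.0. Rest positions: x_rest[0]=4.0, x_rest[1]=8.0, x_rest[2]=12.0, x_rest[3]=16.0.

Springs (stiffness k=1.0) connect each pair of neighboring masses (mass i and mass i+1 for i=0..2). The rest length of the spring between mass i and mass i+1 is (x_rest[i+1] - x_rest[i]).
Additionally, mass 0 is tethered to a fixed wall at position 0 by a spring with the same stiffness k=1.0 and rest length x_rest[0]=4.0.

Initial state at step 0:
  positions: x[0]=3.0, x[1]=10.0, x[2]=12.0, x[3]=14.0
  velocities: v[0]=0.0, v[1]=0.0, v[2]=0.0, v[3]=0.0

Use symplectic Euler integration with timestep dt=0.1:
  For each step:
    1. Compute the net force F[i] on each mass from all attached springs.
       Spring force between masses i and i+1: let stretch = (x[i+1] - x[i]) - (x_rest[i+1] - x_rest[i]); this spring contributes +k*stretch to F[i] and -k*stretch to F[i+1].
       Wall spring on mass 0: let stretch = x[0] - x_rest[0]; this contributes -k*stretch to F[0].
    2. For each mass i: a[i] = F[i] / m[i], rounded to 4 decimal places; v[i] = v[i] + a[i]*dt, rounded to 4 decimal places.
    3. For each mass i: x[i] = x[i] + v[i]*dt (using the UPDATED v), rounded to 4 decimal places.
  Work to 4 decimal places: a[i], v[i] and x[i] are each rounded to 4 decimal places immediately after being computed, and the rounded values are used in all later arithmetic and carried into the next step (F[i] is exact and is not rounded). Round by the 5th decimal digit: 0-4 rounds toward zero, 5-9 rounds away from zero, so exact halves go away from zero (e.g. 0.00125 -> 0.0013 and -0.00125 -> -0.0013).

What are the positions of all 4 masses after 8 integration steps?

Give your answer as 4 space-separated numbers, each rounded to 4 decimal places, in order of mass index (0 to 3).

Answer: 4.1848 8.4744 11.9450 14.6777

Derivation:
Step 0: x=[3.0000 10.0000 12.0000 14.0000] v=[0.0000 0.0000 0.0000 0.0000]
Step 1: x=[3.0400 9.9500 12.0000 14.0200] v=[0.4000 -0.5000 0.0000 0.2000]
Step 2: x=[3.1187 9.8514 11.9997 14.0598] v=[0.7870 -0.9860 -0.0030 0.3980]
Step 3: x=[3.2335 9.7070 11.9985 14.1190] v=[1.1484 -1.4444 -0.0118 0.5920]
Step 4: x=[3.3807 9.5207 11.9956 14.1970] v=[1.4724 -1.8626 -0.0289 0.7800]
Step 5: x=[3.5555 9.2978 11.9900 14.2930] v=[1.7483 -2.2291 -0.0563 0.9599]
Step 6: x=[3.7522 9.0444 11.9805 14.4060] v=[1.9670 -2.5341 -0.0952 1.1296]
Step 7: x=[3.9643 8.7674 11.9659 14.5347] v=[2.1210 -2.7697 -0.1463 1.2871]
Step 8: x=[4.1848 8.4744 11.9450 14.6777] v=[2.2049 -2.9302 -0.2093 1.4302]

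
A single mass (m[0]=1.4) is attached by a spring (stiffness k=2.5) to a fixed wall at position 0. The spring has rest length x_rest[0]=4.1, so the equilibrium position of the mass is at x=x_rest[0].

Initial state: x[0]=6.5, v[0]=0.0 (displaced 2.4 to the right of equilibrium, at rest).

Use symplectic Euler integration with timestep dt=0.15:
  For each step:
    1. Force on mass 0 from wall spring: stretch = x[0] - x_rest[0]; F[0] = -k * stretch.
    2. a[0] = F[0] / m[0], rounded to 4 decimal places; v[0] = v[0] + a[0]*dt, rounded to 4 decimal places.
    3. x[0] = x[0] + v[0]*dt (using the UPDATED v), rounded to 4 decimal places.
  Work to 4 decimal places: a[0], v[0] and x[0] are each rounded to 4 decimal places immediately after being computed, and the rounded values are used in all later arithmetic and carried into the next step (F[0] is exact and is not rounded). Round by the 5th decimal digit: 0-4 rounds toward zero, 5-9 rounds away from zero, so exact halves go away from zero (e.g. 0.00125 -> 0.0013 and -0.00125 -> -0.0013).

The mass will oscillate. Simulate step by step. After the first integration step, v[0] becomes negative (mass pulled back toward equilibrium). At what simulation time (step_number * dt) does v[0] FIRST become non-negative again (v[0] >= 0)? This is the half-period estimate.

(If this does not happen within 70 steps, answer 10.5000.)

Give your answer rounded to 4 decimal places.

Answer: 2.4000

Derivation:
Step 0: x=[6.5000] v=[0.0000]
Step 1: x=[6.4036] v=[-0.6429]
Step 2: x=[6.2146] v=[-1.2599]
Step 3: x=[5.9407] v=[-1.8263]
Step 4: x=[5.5928] v=[-2.3194]
Step 5: x=[5.1849] v=[-2.7193]
Step 6: x=[4.7334] v=[-3.0099]
Step 7: x=[4.2565] v=[-3.1796]
Step 8: x=[3.7733] v=[-3.2215]
Step 9: x=[3.3032] v=[-3.1340]
Step 10: x=[2.8651] v=[-2.9206]
Step 11: x=[2.4766] v=[-2.5898]
Step 12: x=[2.1534] v=[-2.1550]
Step 13: x=[1.9084] v=[-1.6336]
Step 14: x=[1.7514] v=[-1.0466]
Step 15: x=[1.6888] v=[-0.4175]
Step 16: x=[1.7231] v=[0.2284]
First v>=0 after going negative at step 16, time=2.4000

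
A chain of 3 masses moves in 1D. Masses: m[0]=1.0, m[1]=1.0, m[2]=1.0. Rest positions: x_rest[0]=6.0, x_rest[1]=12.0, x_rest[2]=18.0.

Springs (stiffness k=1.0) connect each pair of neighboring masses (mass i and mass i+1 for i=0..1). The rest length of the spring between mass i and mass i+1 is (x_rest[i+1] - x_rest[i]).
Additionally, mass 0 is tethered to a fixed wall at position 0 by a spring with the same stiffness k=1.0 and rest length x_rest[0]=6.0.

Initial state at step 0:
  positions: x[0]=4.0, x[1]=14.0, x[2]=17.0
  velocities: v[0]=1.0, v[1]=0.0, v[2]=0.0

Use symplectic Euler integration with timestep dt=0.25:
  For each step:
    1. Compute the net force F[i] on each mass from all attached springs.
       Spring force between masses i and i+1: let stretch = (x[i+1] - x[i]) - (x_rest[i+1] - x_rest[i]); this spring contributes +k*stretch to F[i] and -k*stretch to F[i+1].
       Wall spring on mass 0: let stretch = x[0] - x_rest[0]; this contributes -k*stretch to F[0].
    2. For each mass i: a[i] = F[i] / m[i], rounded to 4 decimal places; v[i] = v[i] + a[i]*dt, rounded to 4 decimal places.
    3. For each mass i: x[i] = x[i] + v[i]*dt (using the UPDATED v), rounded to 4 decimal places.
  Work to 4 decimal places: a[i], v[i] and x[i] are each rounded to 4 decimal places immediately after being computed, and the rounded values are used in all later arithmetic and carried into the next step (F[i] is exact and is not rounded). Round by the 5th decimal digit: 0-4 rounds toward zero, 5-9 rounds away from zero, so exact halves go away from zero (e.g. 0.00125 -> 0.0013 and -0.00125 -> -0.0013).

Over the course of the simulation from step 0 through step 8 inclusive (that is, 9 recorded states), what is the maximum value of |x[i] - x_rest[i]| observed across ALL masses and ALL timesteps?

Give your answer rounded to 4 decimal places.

Step 0: x=[4.0000 14.0000 17.0000] v=[1.0000 0.0000 0.0000]
Step 1: x=[4.6250 13.5625 17.1875] v=[2.5000 -1.7500 0.7500]
Step 2: x=[5.5195 12.7930 17.5235] v=[3.5781 -3.0781 1.3438]
Step 3: x=[6.5237 11.8645 17.9388] v=[4.0166 -3.7139 1.6612]
Step 4: x=[7.4539 10.9819 18.3495] v=[3.7209 -3.5305 1.6426]
Step 5: x=[8.1388 10.3393 18.6747] v=[2.7394 -2.5706 1.3007]
Step 6: x=[8.4525 10.0801 18.8539] v=[1.2548 -1.0369 0.7169]
Step 7: x=[8.3397 10.2675 18.8598] v=[-0.4514 0.7497 0.0235]
Step 8: x=[7.8261 10.8715 18.7037] v=[-2.0544 2.4158 -0.6246]
Max displacement = 2.4525

Answer: 2.4525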